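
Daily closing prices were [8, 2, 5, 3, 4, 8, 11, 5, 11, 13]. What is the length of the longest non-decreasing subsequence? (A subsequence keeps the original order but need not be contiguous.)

7

Track the smallest tail for each achievable length (allowing ties):
8 → extends → [8]
2 → replaces 8 → [2]
5 → extends → [2, 5]
3 → replaces 5 → [2, 3]
4 → extends → [2, 3, 4]
8 → extends → [2, 3, 4, 8]
11 → extends → [2, 3, 4, 8, 11]
5 → replaces 8 → [2, 3, 4, 5, 11]
11 → extends → [2, 3, 4, 5, 11, 11]
13 → extends → [2, 3, 4, 5, 11, 11, 13]
Seven tails, so the longest non-decreasing subsequence has length 7 (e.g. 2, 3, 4, 8, 11, 11, 13).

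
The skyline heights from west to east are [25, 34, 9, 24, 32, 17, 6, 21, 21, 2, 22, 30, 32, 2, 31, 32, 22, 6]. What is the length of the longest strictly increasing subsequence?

Track the smallest tail for each achievable length (strict):
25 → extends → [25]
34 → extends → [25, 34]
9 → replaces 25 → [9, 34]
24 → replaces 34 → [9, 24]
32 → extends → [9, 24, 32]
17 → replaces 24 → [9, 17, 32]
6 → replaces 9 → [6, 17, 32]
21 → replaces 32 → [6, 17, 21]
21 → already a tail → [6, 17, 21]
2 → replaces 6 → [2, 17, 21]
22 → extends → [2, 17, 21, 22]
30 → extends → [2, 17, 21, 22, 30]
32 → extends → [2, 17, 21, 22, 30, 32]
2 → already a tail → [2, 17, 21, 22, 30, 32]
31 → replaces 32 → [2, 17, 21, 22, 30, 31]
32 → extends → [2, 17, 21, 22, 30, 31, 32]
22 → already a tail → [2, 17, 21, 22, 30, 31, 32]
6 → replaces 17 → [2, 6, 21, 22, 30, 31, 32]
Seven tails, so the longest strictly increasing subsequence has length 7 (e.g. 9, 17, 21, 22, 30, 31, 32).

7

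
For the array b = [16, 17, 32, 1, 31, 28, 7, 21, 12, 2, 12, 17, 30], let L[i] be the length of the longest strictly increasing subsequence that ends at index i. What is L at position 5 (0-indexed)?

dp[i] = 1 + max{dp[j] : j<i, b[j]<b[i]} (or 1 if no such j):
i:      0  1  2  3  4  5  6  7  8  9 10 11 12
b[i]:  16 17 32  1 31 28  7 21 12  2 12 17 30
dp:     1  2  3  1  3  3  2  3  3  2  3  4  5
At index 5 the value is 3.

3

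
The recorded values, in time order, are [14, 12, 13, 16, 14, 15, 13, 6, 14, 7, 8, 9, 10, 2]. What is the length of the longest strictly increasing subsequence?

5

Track the smallest tail for each achievable length (strict):
14 → extends → [14]
12 → replaces 14 → [12]
13 → extends → [12, 13]
16 → extends → [12, 13, 16]
14 → replaces 16 → [12, 13, 14]
15 → extends → [12, 13, 14, 15]
13 → already a tail → [12, 13, 14, 15]
6 → replaces 12 → [6, 13, 14, 15]
14 → already a tail → [6, 13, 14, 15]
7 → replaces 13 → [6, 7, 14, 15]
8 → replaces 14 → [6, 7, 8, 15]
9 → replaces 15 → [6, 7, 8, 9]
10 → extends → [6, 7, 8, 9, 10]
2 → replaces 6 → [2, 7, 8, 9, 10]
Five tails, so the longest strictly increasing subsequence has length 5 (e.g. 6, 7, 8, 9, 10).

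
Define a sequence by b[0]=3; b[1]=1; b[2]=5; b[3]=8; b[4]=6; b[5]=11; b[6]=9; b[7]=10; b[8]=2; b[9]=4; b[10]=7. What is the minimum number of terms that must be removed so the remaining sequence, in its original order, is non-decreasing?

Fewest deletions = n − (longest non-decreasing subsequence).
Patience tails:
3 → extends → [3]
1 → replaces 3 → [1]
5 → extends → [1, 5]
8 → extends → [1, 5, 8]
6 → replaces 8 → [1, 5, 6]
11 → extends → [1, 5, 6, 11]
9 → replaces 11 → [1, 5, 6, 9]
10 → extends → [1, 5, 6, 9, 10]
2 → replaces 5 → [1, 2, 6, 9, 10]
4 → replaces 6 → [1, 2, 4, 9, 10]
7 → replaces 9 → [1, 2, 4, 7, 10]
Longest non-decreasing subsequence has length 5, so deletions = 11 − 5 = 6.

6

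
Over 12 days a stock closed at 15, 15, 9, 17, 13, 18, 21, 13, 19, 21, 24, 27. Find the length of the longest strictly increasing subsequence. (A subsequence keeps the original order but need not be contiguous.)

7

Track the smallest tail for each achievable length (strict):
15 → extends → [15]
15 → already a tail → [15]
9 → replaces 15 → [9]
17 → extends → [9, 17]
13 → replaces 17 → [9, 13]
18 → extends → [9, 13, 18]
21 → extends → [9, 13, 18, 21]
13 → already a tail → [9, 13, 18, 21]
19 → replaces 21 → [9, 13, 18, 19]
21 → extends → [9, 13, 18, 19, 21]
24 → extends → [9, 13, 18, 19, 21, 24]
27 → extends → [9, 13, 18, 19, 21, 24, 27]
Seven tails, so the longest strictly increasing subsequence has length 7 (e.g. 15, 17, 18, 19, 21, 24, 27).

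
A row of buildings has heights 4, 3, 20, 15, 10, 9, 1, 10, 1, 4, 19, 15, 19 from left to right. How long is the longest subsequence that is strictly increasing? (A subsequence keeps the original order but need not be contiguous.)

5

Let dp[i] be the length of the longest such subsequence ending at index i:
i:      1  2  3  4  5  6  7  8  9 10 11 12 13
a[i]:   4  3 20 15 10  9  1 10  1  4 19 15 19
dp:     1  1  2  2  2  2  1  3  1  2  4  4  5
Maximum dp value is 5.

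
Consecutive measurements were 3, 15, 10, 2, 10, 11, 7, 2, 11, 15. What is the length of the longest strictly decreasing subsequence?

4

Negate each value so 'decreasing' becomes 'increasing', then run patience tails on the negated sequence:
-3 → extends → [-3]
-15 → replaces -3 → [-15]
-10 → extends → [-15, -10]
-2 → extends → [-15, -10, -2]
-10 → already a tail → [-15, -10, -2]
-11 → replaces -10 → [-15, -11, -2]
-7 → replaces -2 → [-15, -11, -7]
-2 → extends → [-15, -11, -7, -2]
-11 → already a tail → [-15, -11, -7, -2]
-15 → already a tail → [-15, -11, -7, -2]
Four tails, so the longest strictly decreasing subsequence of the original has length 4.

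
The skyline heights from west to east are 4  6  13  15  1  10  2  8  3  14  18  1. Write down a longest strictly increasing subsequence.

4, 6, 13, 15, 18

Patience tails give the LIS length; then backtrack through the dp parents:
4 → extends → [4]
6 → extends → [4, 6]
13 → extends → [4, 6, 13]
15 → extends → [4, 6, 13, 15]
1 → replaces 4 → [1, 6, 13, 15]
10 → replaces 13 → [1, 6, 10, 15]
2 → replaces 6 → [1, 2, 10, 15]
8 → replaces 10 → [1, 2, 8, 15]
3 → replaces 8 → [1, 2, 3, 15]
14 → replaces 15 → [1, 2, 3, 14]
18 → extends → [1, 2, 3, 14, 18]
1 → already a tail → [1, 2, 3, 14, 18]
Length 5; one witness is 4, 6, 13, 15, 18.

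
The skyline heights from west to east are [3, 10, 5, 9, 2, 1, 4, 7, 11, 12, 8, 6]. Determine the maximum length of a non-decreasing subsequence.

Track the smallest tail for each achievable length (allowing ties):
3 → extends → [3]
10 → extends → [3, 10]
5 → replaces 10 → [3, 5]
9 → extends → [3, 5, 9]
2 → replaces 3 → [2, 5, 9]
1 → replaces 2 → [1, 5, 9]
4 → replaces 5 → [1, 4, 9]
7 → replaces 9 → [1, 4, 7]
11 → extends → [1, 4, 7, 11]
12 → extends → [1, 4, 7, 11, 12]
8 → replaces 11 → [1, 4, 7, 8, 12]
6 → replaces 7 → [1, 4, 6, 8, 12]
Five tails, so the longest non-decreasing subsequence has length 5 (e.g. 3, 5, 9, 11, 12).

5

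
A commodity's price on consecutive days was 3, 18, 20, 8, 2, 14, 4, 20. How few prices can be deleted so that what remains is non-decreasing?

4

Fewest deletions = n − (longest non-decreasing subsequence).
Patience tails:
3 → extends → [3]
18 → extends → [3, 18]
20 → extends → [3, 18, 20]
8 → replaces 18 → [3, 8, 20]
2 → replaces 3 → [2, 8, 20]
14 → replaces 20 → [2, 8, 14]
4 → replaces 8 → [2, 4, 14]
20 → extends → [2, 4, 14, 20]
Longest non-decreasing subsequence has length 4, so deletions = 8 − 4 = 4.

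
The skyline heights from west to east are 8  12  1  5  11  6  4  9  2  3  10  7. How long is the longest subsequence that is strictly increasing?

5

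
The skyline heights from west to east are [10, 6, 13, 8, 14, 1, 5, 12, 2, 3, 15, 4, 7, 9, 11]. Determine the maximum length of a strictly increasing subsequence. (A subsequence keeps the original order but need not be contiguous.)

Let dp[i] be the length of the longest such subsequence ending at index i:
i:      1  2  3  4  5  6  7  8  9 10 11 12 13 14 15
a[i]:  10  6 13  8 14  1  5 12  2  3 15  4  7  9 11
dp:     1  1  2  2  3  1  2  3  2  3  4  4  5  6  7
Maximum dp value is 7.

7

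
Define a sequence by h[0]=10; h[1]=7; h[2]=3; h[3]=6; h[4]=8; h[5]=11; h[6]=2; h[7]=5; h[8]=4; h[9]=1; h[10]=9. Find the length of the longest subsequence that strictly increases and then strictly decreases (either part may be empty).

inc[i] = longest strictly increasing subsequence ending at i; dec[i] = longest strictly decreasing subsequence starting at i:
i:      0  1  2  3  4  5  6  7  8  9 10
h[i]:  10  7  3  6  8 11  2  5  4  1  9
inc:    1  1  1  2  3  4  1  2  2  1  4
dec:    6  5  3  4  4  4  2  3  2  1  1
Best peak at i=5 (value 11): inc=4, dec=4, length 4+4−1 = 7.

7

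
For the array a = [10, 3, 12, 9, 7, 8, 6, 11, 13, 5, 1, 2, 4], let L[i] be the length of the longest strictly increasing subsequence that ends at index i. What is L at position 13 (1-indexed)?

dp[i] = 1 + max{dp[j] : j<i, a[j]<a[i]} (or 1 if no such j):
i:      1  2  3  4  5  6  7  8  9 10 11 12 13
a[i]:  10  3 12  9  7  8  6 11 13  5  1  2  4
dp:     1  1  2  2  2  3  2  4  5  2  1  2  3
At index 13 the value is 3.

3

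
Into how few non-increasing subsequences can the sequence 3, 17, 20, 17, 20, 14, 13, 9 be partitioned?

Place each on the leftmost legal pile:
3 → new pile 1 (tops now [3])
17 → new pile 2 (tops now [3, 17])
20 → new pile 3 (tops now [3, 17, 20])
17 → pile 2 (tops now [3, 17, 20])
20 → pile 3 (tops now [3, 17, 20])
14 → pile 2 (tops now [3, 14, 20])
13 → pile 2 (tops now [3, 13, 20])
9 → pile 2 (tops now [3, 9, 20])
Three piles.

3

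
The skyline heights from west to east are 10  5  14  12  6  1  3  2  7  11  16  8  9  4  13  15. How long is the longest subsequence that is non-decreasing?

7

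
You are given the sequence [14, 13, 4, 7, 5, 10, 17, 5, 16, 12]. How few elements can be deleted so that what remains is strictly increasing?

6

Fewest deletions = n − (longest strictly increasing subsequence).
i:      1  2  3  4  5  6  7  8  9 10
a[i]:  14 13  4  7  5 10 17  5 16 12
dp:     1  1  1  2  2  3  4  2  4  4
max dp = 4, so deletions = 10 − 4 = 6.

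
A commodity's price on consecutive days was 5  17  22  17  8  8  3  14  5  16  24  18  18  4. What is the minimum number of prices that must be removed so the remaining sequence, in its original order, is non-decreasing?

7

Fewest deletions = n − (longest non-decreasing subsequence).
Patience tails:
5 → extends → [5]
17 → extends → [5, 17]
22 → extends → [5, 17, 22]
17 → replaces 22 → [5, 17, 17]
8 → replaces 17 → [5, 8, 17]
8 → replaces 17 → [5, 8, 8]
3 → replaces 5 → [3, 8, 8]
14 → extends → [3, 8, 8, 14]
5 → replaces 8 → [3, 5, 8, 14]
16 → extends → [3, 5, 8, 14, 16]
24 → extends → [3, 5, 8, 14, 16, 24]
18 → replaces 24 → [3, 5, 8, 14, 16, 18]
18 → extends → [3, 5, 8, 14, 16, 18, 18]
4 → replaces 5 → [3, 4, 8, 14, 16, 18, 18]
Longest non-decreasing subsequence has length 7, so deletions = 14 − 7 = 7.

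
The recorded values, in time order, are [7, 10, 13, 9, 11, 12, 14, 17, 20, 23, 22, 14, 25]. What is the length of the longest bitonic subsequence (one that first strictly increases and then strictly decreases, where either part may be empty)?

inc[i] = longest strictly increasing subsequence ending at i; dec[i] = longest strictly decreasing subsequence starting at i:
i:      1  2  3  4  5  6  7  8  9 10 11 12 13
a[i]:   7 10 13  9 11 12 14 17 20 23 22 14 25
inc:    1  2  3  2  3  4  5  6  7  8  8  5  9
dec:    1  2  2  1  1  1  1  2  2  3  2  1  1
Best peak at i=10 (value 23): inc=8, dec=3, length 8+3−1 = 10.

10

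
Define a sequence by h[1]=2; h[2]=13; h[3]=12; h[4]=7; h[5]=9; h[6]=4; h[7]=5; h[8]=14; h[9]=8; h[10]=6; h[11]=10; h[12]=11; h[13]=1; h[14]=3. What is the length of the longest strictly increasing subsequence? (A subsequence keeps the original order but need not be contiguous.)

Track the smallest tail for each achievable length (strict):
2 → extends → [2]
13 → extends → [2, 13]
12 → replaces 13 → [2, 12]
7 → replaces 12 → [2, 7]
9 → extends → [2, 7, 9]
4 → replaces 7 → [2, 4, 9]
5 → replaces 9 → [2, 4, 5]
14 → extends → [2, 4, 5, 14]
8 → replaces 14 → [2, 4, 5, 8]
6 → replaces 8 → [2, 4, 5, 6]
10 → extends → [2, 4, 5, 6, 10]
11 → extends → [2, 4, 5, 6, 10, 11]
1 → replaces 2 → [1, 4, 5, 6, 10, 11]
3 → replaces 4 → [1, 3, 5, 6, 10, 11]
Six tails, so the longest strictly increasing subsequence has length 6 (e.g. 2, 4, 5, 8, 10, 11).

6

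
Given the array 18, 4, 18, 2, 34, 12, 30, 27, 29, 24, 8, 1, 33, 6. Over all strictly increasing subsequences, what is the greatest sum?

111

Let S[i] be the best sum of a strictly increasing subsequence ending at i:
i:       1   2   3   4   5   6   7   8   9  10  11  12  13  14
a[i]:   18   4  18   2  34  12  30  27  29  24   8   1  33   6
S:      18   4  22   2  56  16  52  49  78  46  12   1 111  10
Maximum is 111 (e.g. 4 + 18 + 27 + 29 + 33).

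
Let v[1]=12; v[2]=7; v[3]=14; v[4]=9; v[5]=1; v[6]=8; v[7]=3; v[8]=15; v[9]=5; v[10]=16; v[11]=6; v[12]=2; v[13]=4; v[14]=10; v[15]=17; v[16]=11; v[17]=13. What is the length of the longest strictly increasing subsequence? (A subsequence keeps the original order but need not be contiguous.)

7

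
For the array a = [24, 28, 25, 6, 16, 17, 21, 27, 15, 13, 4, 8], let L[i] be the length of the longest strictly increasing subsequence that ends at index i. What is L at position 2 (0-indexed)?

2

dp[i] = 1 + max{dp[j] : j<i, a[j]<a[i]} (or 1 if no such j):
i:      0  1  2  3  4  5  6  7  8  9 10 11
a[i]:  24 28 25  6 16 17 21 27 15 13  4  8
dp:     1  2  2  1  2  3  4  5  2  2  1  2
At index 2 the value is 2.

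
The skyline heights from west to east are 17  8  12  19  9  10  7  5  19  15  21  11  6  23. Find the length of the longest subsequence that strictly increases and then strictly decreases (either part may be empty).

inc[i] = longest strictly increasing subsequence ending at i; dec[i] = longest strictly decreasing subsequence starting at i:
i:      1  2  3  4  5  6  7  8  9 10 11 12 13 14
a[i]:  17  8 12 19  9 10  7  5 19 15 21 11  6 23
inc:    1  1  2  3  2  3  1  1  4  4  5  4  2  6
dec:    5  3  4  4  3  3  2  1  4  3  3  2  1  1
Best peak at i=9 (value 19): inc=4, dec=4, length 4+4−1 = 7.

7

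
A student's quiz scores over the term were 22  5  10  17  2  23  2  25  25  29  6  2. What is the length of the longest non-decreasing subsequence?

Let dp[i] be the length of the longest such subsequence ending at index i:
i:      1  2  3  4  5  6  7  8  9 10 11 12
a[i]:  22  5 10 17  2 23  2 25 25 29  6  2
dp:     1  1  2  3  1  4  2  5  6  7  3  3
Maximum dp value is 7.

7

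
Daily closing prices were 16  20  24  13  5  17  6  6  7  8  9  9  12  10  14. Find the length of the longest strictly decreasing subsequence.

4

Negate each value so 'decreasing' becomes 'increasing', then run patience tails on the negated sequence:
-16 → extends → [-16]
-20 → replaces -16 → [-20]
-24 → replaces -20 → [-24]
-13 → extends → [-24, -13]
-5 → extends → [-24, -13, -5]
-17 → replaces -13 → [-24, -17, -5]
-6 → replaces -5 → [-24, -17, -6]
-6 → already a tail → [-24, -17, -6]
-7 → replaces -6 → [-24, -17, -7]
-8 → replaces -7 → [-24, -17, -8]
-9 → replaces -8 → [-24, -17, -9]
-9 → already a tail → [-24, -17, -9]
-12 → replaces -9 → [-24, -17, -12]
-10 → extends → [-24, -17, -12, -10]
-14 → replaces -12 → [-24, -17, -14, -10]
Four tails, so the longest strictly decreasing subsequence of the original has length 4.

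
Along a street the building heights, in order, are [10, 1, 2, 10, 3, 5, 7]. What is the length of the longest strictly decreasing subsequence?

2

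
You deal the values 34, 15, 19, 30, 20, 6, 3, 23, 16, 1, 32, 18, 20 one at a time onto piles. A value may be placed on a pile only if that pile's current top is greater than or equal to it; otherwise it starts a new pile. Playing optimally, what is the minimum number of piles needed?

5

The minimum number of non-increasing subsequences covering a sequence equals the length of its longest strictly increasing subsequence.
LIS length is 5 (e.g. 15, 19, 20, 23, 32), so 5 piles are needed.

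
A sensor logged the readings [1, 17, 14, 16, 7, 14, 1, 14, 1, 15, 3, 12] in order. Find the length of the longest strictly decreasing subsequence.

4

Negate each value so 'decreasing' becomes 'increasing', then run patience tails on the negated sequence:
-1 → extends → [-1]
-17 → replaces -1 → [-17]
-14 → extends → [-17, -14]
-16 → replaces -14 → [-17, -16]
-7 → extends → [-17, -16, -7]
-14 → replaces -7 → [-17, -16, -14]
-1 → extends → [-17, -16, -14, -1]
-14 → already a tail → [-17, -16, -14, -1]
-1 → already a tail → [-17, -16, -14, -1]
-15 → replaces -14 → [-17, -16, -15, -1]
-3 → replaces -1 → [-17, -16, -15, -3]
-12 → replaces -3 → [-17, -16, -15, -12]
Four tails, so the longest strictly decreasing subsequence of the original has length 4.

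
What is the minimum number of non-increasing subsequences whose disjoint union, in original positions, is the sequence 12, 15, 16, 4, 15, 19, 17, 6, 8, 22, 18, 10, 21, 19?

Place each on the leftmost legal pile:
12 → new pile 1 (tops now [12])
15 → new pile 2 (tops now [12, 15])
16 → new pile 3 (tops now [12, 15, 16])
4 → pile 1 (tops now [4, 15, 16])
15 → pile 2 (tops now [4, 15, 16])
19 → new pile 4 (tops now [4, 15, 16, 19])
17 → pile 4 (tops now [4, 15, 16, 17])
6 → pile 2 (tops now [4, 6, 16, 17])
8 → pile 3 (tops now [4, 6, 8, 17])
22 → new pile 5 (tops now [4, 6, 8, 17, 22])
18 → pile 5 (tops now [4, 6, 8, 17, 18])
10 → pile 4 (tops now [4, 6, 8, 10, 18])
21 → new pile 6 (tops now [4, 6, 8, 10, 18, 21])
19 → pile 6 (tops now [4, 6, 8, 10, 18, 19])
Six piles.

6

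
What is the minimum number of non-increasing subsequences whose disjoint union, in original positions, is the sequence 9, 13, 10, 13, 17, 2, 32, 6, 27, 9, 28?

Place each on the leftmost legal pile:
9 → new pile 1 (tops now [9])
13 → new pile 2 (tops now [9, 13])
10 → pile 2 (tops now [9, 10])
13 → new pile 3 (tops now [9, 10, 13])
17 → new pile 4 (tops now [9, 10, 13, 17])
2 → pile 1 (tops now [2, 10, 13, 17])
32 → new pile 5 (tops now [2, 10, 13, 17, 32])
6 → pile 2 (tops now [2, 6, 13, 17, 32])
27 → pile 5 (tops now [2, 6, 13, 17, 27])
9 → pile 3 (tops now [2, 6, 9, 17, 27])
28 → new pile 6 (tops now [2, 6, 9, 17, 27, 28])
Six piles.

6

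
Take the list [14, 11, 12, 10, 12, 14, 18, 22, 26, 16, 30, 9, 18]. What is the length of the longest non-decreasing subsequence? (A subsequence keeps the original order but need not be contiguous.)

8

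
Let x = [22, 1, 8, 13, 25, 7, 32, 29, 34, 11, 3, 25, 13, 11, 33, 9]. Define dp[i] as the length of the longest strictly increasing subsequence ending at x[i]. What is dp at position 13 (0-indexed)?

dp[i] = 1 + max{dp[j] : j<i, x[j]<x[i]} (or 1 if no such j):
i:      0  1  2  3  4  5  6  7  8  9 10 11 12 13 14 15
x[i]:  22  1  8 13 25  7 32 29 34 11  3 25 13 11 33  9
dp:     1  1  2  3  4  2  5  5  6  3  2  4  4  3  6  3
At index 13 the value is 3.

3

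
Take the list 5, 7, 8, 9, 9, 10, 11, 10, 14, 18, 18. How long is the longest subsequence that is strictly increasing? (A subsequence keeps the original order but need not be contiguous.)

8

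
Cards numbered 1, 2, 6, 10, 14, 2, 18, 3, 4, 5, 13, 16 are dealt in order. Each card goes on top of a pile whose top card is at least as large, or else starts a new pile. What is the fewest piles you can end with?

7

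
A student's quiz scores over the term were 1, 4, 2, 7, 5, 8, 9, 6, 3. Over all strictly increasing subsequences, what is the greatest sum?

Let S[i] be the best sum of a strictly increasing subsequence ending at i:
i:      1  2  3  4  5  6  7  8  9
a[i]:   1  4  2  7  5  8  9  6  3
S:      1  5  3 12 10 20 29 16  6
Maximum is 29 (e.g. 1 + 4 + 7 + 8 + 9).

29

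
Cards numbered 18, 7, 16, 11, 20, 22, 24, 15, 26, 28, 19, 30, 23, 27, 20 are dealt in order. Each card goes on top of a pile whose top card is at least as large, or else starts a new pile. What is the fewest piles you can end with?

8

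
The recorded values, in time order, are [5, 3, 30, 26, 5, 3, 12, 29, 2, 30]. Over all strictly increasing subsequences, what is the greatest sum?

90

Let S[i] be the best sum of a strictly increasing subsequence ending at i:
i:      1  2  3  4  5  6  7  8  9 10
a[i]:   5  3 30 26  5  3 12 29  2 30
S:      5  3 35 31  8  3 20 60  2 90
Maximum is 90 (e.g. 5 + 26 + 29 + 30).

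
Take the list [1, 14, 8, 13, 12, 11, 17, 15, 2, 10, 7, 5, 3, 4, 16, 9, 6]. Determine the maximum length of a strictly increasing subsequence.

Let dp[i] be the length of the longest such subsequence ending at index i:
i:      1  2  3  4  5  6  7  8  9 10 11 12 13 14 15 16 17
a[i]:   1 14  8 13 12 11 17 15  2 10  7  5  3  4 16  9  6
dp:     1  2  2  3  3  3  4  4  2  3  3  3  3  4  5  5  5
Maximum dp value is 5.

5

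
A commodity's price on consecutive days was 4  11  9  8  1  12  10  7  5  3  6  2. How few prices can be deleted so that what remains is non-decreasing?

Fewest deletions = n − (longest non-decreasing subsequence).
Patience tails:
4 → extends → [4]
11 → extends → [4, 11]
9 → replaces 11 → [4, 9]
8 → replaces 9 → [4, 8]
1 → replaces 4 → [1, 8]
12 → extends → [1, 8, 12]
10 → replaces 12 → [1, 8, 10]
7 → replaces 8 → [1, 7, 10]
5 → replaces 7 → [1, 5, 10]
3 → replaces 5 → [1, 3, 10]
6 → replaces 10 → [1, 3, 6]
2 → replaces 3 → [1, 2, 6]
Longest non-decreasing subsequence has length 3, so deletions = 12 − 3 = 9.

9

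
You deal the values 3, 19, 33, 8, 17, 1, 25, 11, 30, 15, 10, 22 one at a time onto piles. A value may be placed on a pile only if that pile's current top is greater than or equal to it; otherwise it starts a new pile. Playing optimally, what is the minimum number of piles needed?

The minimum number of non-increasing subsequences covering a sequence equals the length of its longest strictly increasing subsequence.
LIS length is 5 (e.g. 3, 8, 17, 25, 30), so 5 piles are needed.

5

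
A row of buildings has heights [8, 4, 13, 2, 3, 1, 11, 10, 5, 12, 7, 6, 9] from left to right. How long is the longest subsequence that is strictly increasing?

Track the smallest tail for each achievable length (strict):
8 → extends → [8]
4 → replaces 8 → [4]
13 → extends → [4, 13]
2 → replaces 4 → [2, 13]
3 → replaces 13 → [2, 3]
1 → replaces 2 → [1, 3]
11 → extends → [1, 3, 11]
10 → replaces 11 → [1, 3, 10]
5 → replaces 10 → [1, 3, 5]
12 → extends → [1, 3, 5, 12]
7 → replaces 12 → [1, 3, 5, 7]
6 → replaces 7 → [1, 3, 5, 6]
9 → extends → [1, 3, 5, 6, 9]
Five tails, so the longest strictly increasing subsequence has length 5 (e.g. 2, 3, 5, 7, 9).

5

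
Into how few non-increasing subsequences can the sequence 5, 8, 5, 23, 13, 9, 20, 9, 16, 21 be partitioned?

5

Place each on the leftmost legal pile:
5 → new pile 1 (tops now [5])
8 → new pile 2 (tops now [5, 8])
5 → pile 1 (tops now [5, 8])
23 → new pile 3 (tops now [5, 8, 23])
13 → pile 3 (tops now [5, 8, 13])
9 → pile 3 (tops now [5, 8, 9])
20 → new pile 4 (tops now [5, 8, 9, 20])
9 → pile 3 (tops now [5, 8, 9, 20])
16 → pile 4 (tops now [5, 8, 9, 16])
21 → new pile 5 (tops now [5, 8, 9, 16, 21])
Five piles.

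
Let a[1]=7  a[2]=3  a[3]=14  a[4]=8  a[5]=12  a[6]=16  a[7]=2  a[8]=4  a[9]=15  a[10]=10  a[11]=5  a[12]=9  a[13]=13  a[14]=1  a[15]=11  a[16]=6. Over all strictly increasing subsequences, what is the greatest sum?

43

Let S[i] be the best sum of a strictly increasing subsequence ending at i:
i:      1  2  3  4  5  6  7  8  9 10 11 12 13 14 15 16
a[i]:   7  3 14  8 12 16  2  4 15 10  5  9 13  1 11  6
S:      7  3 21 15 27 43  2  7 42 25 12 24 40  1 36 18
Maximum is 43 (e.g. 7 + 8 + 12 + 16).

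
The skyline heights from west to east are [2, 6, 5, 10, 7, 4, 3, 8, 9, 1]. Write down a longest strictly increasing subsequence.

Patience tails give the LIS length; then backtrack through the dp parents:
2 → extends → [2]
6 → extends → [2, 6]
5 → replaces 6 → [2, 5]
10 → extends → [2, 5, 10]
7 → replaces 10 → [2, 5, 7]
4 → replaces 5 → [2, 4, 7]
3 → replaces 4 → [2, 3, 7]
8 → extends → [2, 3, 7, 8]
9 → extends → [2, 3, 7, 8, 9]
1 → replaces 2 → [1, 3, 7, 8, 9]
Length 5; one witness is 2, 6, 7, 8, 9.

2, 6, 7, 8, 9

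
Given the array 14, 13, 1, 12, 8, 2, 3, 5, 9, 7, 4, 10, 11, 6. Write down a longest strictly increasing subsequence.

1, 2, 3, 5, 9, 10, 11

Patience tails give the LIS length; then backtrack through the dp parents:
14 → extends → [14]
13 → replaces 14 → [13]
1 → replaces 13 → [1]
12 → extends → [1, 12]
8 → replaces 12 → [1, 8]
2 → replaces 8 → [1, 2]
3 → extends → [1, 2, 3]
5 → extends → [1, 2, 3, 5]
9 → extends → [1, 2, 3, 5, 9]
7 → replaces 9 → [1, 2, 3, 5, 7]
4 → replaces 5 → [1, 2, 3, 4, 7]
10 → extends → [1, 2, 3, 4, 7, 10]
11 → extends → [1, 2, 3, 4, 7, 10, 11]
6 → replaces 7 → [1, 2, 3, 4, 6, 10, 11]
Length 7; one witness is 1, 2, 3, 5, 9, 10, 11.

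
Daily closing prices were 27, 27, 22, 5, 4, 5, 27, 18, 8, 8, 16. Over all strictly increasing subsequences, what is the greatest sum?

Let S[i] be the best sum of a strictly increasing subsequence ending at i:
i:      1  2  3  4  5  6  7  8  9 10 11
a[i]:  27 27 22  5  4  5 27 18  8  8 16
S:     27 27 22  5  4  9 49 27 17 17 33
Maximum is 49 (e.g. 22 + 27).

49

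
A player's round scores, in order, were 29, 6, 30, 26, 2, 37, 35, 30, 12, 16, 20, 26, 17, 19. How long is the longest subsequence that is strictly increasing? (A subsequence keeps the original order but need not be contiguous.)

5

Track the smallest tail for each achievable length (strict):
29 → extends → [29]
6 → replaces 29 → [6]
30 → extends → [6, 30]
26 → replaces 30 → [6, 26]
2 → replaces 6 → [2, 26]
37 → extends → [2, 26, 37]
35 → replaces 37 → [2, 26, 35]
30 → replaces 35 → [2, 26, 30]
12 → replaces 26 → [2, 12, 30]
16 → replaces 30 → [2, 12, 16]
20 → extends → [2, 12, 16, 20]
26 → extends → [2, 12, 16, 20, 26]
17 → replaces 20 → [2, 12, 16, 17, 26]
19 → replaces 26 → [2, 12, 16, 17, 19]
Five tails, so the longest strictly increasing subsequence has length 5 (e.g. 6, 12, 16, 20, 26).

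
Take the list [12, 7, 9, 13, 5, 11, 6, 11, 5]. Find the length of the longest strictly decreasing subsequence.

Let dp[i] be the longest strictly decreasing subsequence ending at i:
i:      1  2  3  4  5  6  7  8  9
a[i]:  12  7  9 13  5 11  6 11  5
dp:     1  2  2  1  3  2  3  2  4
Maximum is 4.

4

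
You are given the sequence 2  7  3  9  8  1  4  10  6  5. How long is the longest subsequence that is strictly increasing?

Track the smallest tail for each achievable length (strict):
2 → extends → [2]
7 → extends → [2, 7]
3 → replaces 7 → [2, 3]
9 → extends → [2, 3, 9]
8 → replaces 9 → [2, 3, 8]
1 → replaces 2 → [1, 3, 8]
4 → replaces 8 → [1, 3, 4]
10 → extends → [1, 3, 4, 10]
6 → replaces 10 → [1, 3, 4, 6]
5 → replaces 6 → [1, 3, 4, 5]
Four tails, so the longest strictly increasing subsequence has length 4 (e.g. 2, 7, 9, 10).

4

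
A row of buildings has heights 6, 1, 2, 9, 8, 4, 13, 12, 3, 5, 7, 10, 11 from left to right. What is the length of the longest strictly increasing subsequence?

7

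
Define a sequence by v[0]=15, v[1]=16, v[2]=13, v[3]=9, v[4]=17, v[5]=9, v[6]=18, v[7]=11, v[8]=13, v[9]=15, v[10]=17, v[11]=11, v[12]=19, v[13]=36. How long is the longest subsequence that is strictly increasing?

7

Let dp[i] be the length of the longest such subsequence ending at index i:
i:      0  1  2  3  4  5  6  7  8  9 10 11 12 13
v[i]:  15 16 13  9 17  9 18 11 13 15 17 11 19 36
dp:     1  2  1  1  3  1  4  2  3  4  5  2  6  7
Maximum dp value is 7.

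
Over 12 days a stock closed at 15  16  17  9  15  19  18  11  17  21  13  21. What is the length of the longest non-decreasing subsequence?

6

Let dp[i] be the length of the longest such subsequence ending at index i:
i:      1  2  3  4  5  6  7  8  9 10 11 12
a[i]:  15 16 17  9 15 19 18 11 17 21 13 21
dp:     1  2  3  1  2  4  4  2  4  5  3  6
Maximum dp value is 6.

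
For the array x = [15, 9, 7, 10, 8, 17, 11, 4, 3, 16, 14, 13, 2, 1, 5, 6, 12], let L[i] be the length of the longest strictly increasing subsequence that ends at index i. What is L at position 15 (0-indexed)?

dp[i] = 1 + max{dp[j] : j<i, x[j]<x[i]} (or 1 if no such j):
i:      0  1  2  3  4  5  6  7  8  9 10 11 12 13 14 15 16
x[i]:  15  9  7 10  8 17 11  4  3 16 14 13  2  1  5  6 12
dp:     1  1  1  2  2  3  3  1  1  4  4  4  1  1  2  3  4
At index 15 the value is 3.

3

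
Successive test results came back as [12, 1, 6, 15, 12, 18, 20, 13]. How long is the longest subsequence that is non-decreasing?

5

Let dp[i] be the length of the longest such subsequence ending at index i:
i:      1  2  3  4  5  6  7  8
a[i]:  12  1  6 15 12 18 20 13
dp:     1  1  2  3  3  4  5  4
Maximum dp value is 5.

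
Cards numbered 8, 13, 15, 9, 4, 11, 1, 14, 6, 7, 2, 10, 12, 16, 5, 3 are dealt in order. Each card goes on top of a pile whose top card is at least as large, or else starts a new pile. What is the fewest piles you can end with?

6

The minimum number of non-increasing subsequences covering a sequence equals the length of its longest strictly increasing subsequence.
LIS length is 6 (e.g. 4, 6, 7, 10, 12, 16), so 6 piles are needed.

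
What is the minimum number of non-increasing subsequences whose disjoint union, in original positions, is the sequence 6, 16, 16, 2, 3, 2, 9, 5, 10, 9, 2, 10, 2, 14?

The minimum number of non-increasing subsequences covering a sequence equals the length of its longest strictly increasing subsequence.
LIS length is 6 (e.g. 2, 3, 5, 9, 10, 14), so 6 piles are needed.

6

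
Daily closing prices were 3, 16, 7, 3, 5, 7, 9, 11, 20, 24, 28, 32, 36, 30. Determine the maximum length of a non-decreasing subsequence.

Track the smallest tail for each achievable length (allowing ties):
3 → extends → [3]
16 → extends → [3, 16]
7 → replaces 16 → [3, 7]
3 → replaces 7 → [3, 3]
5 → extends → [3, 3, 5]
7 → extends → [3, 3, 5, 7]
9 → extends → [3, 3, 5, 7, 9]
11 → extends → [3, 3, 5, 7, 9, 11]
20 → extends → [3, 3, 5, 7, 9, 11, 20]
24 → extends → [3, 3, 5, 7, 9, 11, 20, 24]
28 → extends → [3, 3, 5, 7, 9, 11, 20, 24, 28]
32 → extends → [3, 3, 5, 7, 9, 11, 20, 24, 28, 32]
36 → extends → [3, 3, 5, 7, 9, 11, 20, 24, 28, 32, 36]
30 → replaces 32 → [3, 3, 5, 7, 9, 11, 20, 24, 28, 30, 36]
Eleven tails, so the longest non-decreasing subsequence has length 11 (e.g. 3, 3, 5, 7, 9, 11, 20, 24, 28, 32, 36).

11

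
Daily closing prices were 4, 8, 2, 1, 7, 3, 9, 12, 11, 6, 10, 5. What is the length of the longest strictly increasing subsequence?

4

Track the smallest tail for each achievable length (strict):
4 → extends → [4]
8 → extends → [4, 8]
2 → replaces 4 → [2, 8]
1 → replaces 2 → [1, 8]
7 → replaces 8 → [1, 7]
3 → replaces 7 → [1, 3]
9 → extends → [1, 3, 9]
12 → extends → [1, 3, 9, 12]
11 → replaces 12 → [1, 3, 9, 11]
6 → replaces 9 → [1, 3, 6, 11]
10 → replaces 11 → [1, 3, 6, 10]
5 → replaces 6 → [1, 3, 5, 10]
Four tails, so the longest strictly increasing subsequence has length 4 (e.g. 4, 8, 9, 12).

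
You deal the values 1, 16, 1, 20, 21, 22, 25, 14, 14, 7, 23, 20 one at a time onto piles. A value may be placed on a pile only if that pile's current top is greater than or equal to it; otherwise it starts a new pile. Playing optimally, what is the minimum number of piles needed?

Place each on the leftmost legal pile:
1 → new pile 1 (tops now [1])
16 → new pile 2 (tops now [1, 16])
1 → pile 1 (tops now [1, 16])
20 → new pile 3 (tops now [1, 16, 20])
21 → new pile 4 (tops now [1, 16, 20, 21])
22 → new pile 5 (tops now [1, 16, 20, 21, 22])
25 → new pile 6 (tops now [1, 16, 20, 21, 22, 25])
14 → pile 2 (tops now [1, 14, 20, 21, 22, 25])
14 → pile 2 (tops now [1, 14, 20, 21, 22, 25])
7 → pile 2 (tops now [1, 7, 20, 21, 22, 25])
23 → pile 6 (tops now [1, 7, 20, 21, 22, 23])
20 → pile 3 (tops now [1, 7, 20, 21, 22, 23])
Six piles.

6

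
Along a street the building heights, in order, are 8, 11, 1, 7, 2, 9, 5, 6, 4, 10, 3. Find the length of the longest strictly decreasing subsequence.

Let dp[i] be the longest strictly decreasing subsequence ending at i:
i:      1  2  3  4  5  6  7  8  9 10 11
a[i]:   8 11  1  7  2  9  5  6  4 10  3
dp:     1  1  2  2  3  2  3  3  4  2  5
Maximum is 5.

5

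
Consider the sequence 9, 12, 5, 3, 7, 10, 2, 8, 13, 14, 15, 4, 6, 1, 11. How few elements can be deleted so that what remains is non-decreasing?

9

Fewest deletions = n − (longest non-decreasing subsequence).
Patience tails:
9 → extends → [9]
12 → extends → [9, 12]
5 → replaces 9 → [5, 12]
3 → replaces 5 → [3, 12]
7 → replaces 12 → [3, 7]
10 → extends → [3, 7, 10]
2 → replaces 3 → [2, 7, 10]
8 → replaces 10 → [2, 7, 8]
13 → extends → [2, 7, 8, 13]
14 → extends → [2, 7, 8, 13, 14]
15 → extends → [2, 7, 8, 13, 14, 15]
4 → replaces 7 → [2, 4, 8, 13, 14, 15]
6 → replaces 8 → [2, 4, 6, 13, 14, 15]
1 → replaces 2 → [1, 4, 6, 13, 14, 15]
11 → replaces 13 → [1, 4, 6, 11, 14, 15]
Longest non-decreasing subsequence has length 6, so deletions = 15 − 6 = 9.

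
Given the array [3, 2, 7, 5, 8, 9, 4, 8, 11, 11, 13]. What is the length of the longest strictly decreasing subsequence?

Negate each value so 'decreasing' becomes 'increasing', then run patience tails on the negated sequence:
-3 → extends → [-3]
-2 → extends → [-3, -2]
-7 → replaces -3 → [-7, -2]
-5 → replaces -2 → [-7, -5]
-8 → replaces -7 → [-8, -5]
-9 → replaces -8 → [-9, -5]
-4 → extends → [-9, -5, -4]
-8 → replaces -5 → [-9, -8, -4]
-11 → replaces -9 → [-11, -8, -4]
-11 → already a tail → [-11, -8, -4]
-13 → replaces -11 → [-13, -8, -4]
Three tails, so the longest strictly decreasing subsequence of the original has length 3.

3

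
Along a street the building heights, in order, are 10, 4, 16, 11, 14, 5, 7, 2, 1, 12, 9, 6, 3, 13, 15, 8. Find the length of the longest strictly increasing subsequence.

Let dp[i] be the length of the longest such subsequence ending at index i:
i:      1  2  3  4  5  6  7  8  9 10 11 12 13 14 15 16
a[i]:  10  4 16 11 14  5  7  2  1 12  9  6  3 13 15  8
dp:     1  1  2  2  3  2  3  1  1  4  4  3  2  5  6  4
Maximum dp value is 6.

6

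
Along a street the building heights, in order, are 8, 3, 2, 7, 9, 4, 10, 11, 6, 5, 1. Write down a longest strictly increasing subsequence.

Patience tails give the LIS length; then backtrack through the dp parents:
8 → extends → [8]
3 → replaces 8 → [3]
2 → replaces 3 → [2]
7 → extends → [2, 7]
9 → extends → [2, 7, 9]
4 → replaces 7 → [2, 4, 9]
10 → extends → [2, 4, 9, 10]
11 → extends → [2, 4, 9, 10, 11]
6 → replaces 9 → [2, 4, 6, 10, 11]
5 → replaces 6 → [2, 4, 5, 10, 11]
1 → replaces 2 → [1, 4, 5, 10, 11]
Length 5; one witness is 3, 7, 9, 10, 11.

3, 7, 9, 10, 11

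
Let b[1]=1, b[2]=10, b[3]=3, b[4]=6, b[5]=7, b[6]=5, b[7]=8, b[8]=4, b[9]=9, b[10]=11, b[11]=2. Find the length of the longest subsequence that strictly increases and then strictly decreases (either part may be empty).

8

inc[i] = longest strictly increasing subsequence ending at i; dec[i] = longest strictly decreasing subsequence starting at i:
i:      1  2  3  4  5  6  7  8  9 10 11
b[i]:   1 10  3  6  7  5  8  4  9 11  2
inc:    1  2  2  3  4  3  5  3  6  7  2
dec:    1  5  2  4  4  3  3  2  2  2  1
Best peak at i=10 (value 11): inc=7, dec=2, length 7+2−1 = 8.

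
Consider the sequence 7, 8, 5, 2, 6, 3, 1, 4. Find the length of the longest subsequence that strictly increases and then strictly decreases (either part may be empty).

inc[i] = longest strictly increasing subsequence ending at i; dec[i] = longest strictly decreasing subsequence starting at i:
i:     1 2 3 4 5 6 7 8
a[i]:  7 8 5 2 6 3 1 4
inc:   1 2 1 1 2 2 1 3
dec:   4 4 3 2 3 2 1 1
Best peak at i=2 (value 8): inc=2, dec=4, length 2+4−1 = 5.

5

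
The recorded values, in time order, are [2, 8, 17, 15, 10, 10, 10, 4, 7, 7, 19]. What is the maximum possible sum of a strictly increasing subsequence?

46

Let S[i] be the best sum of a strictly increasing subsequence ending at i:
i:      1  2  3  4  5  6  7  8  9 10 11
a[i]:   2  8 17 15 10 10 10  4  7  7 19
S:      2 10 27 25 20 20 20  6 13 13 46
Maximum is 46 (e.g. 2 + 8 + 17 + 19).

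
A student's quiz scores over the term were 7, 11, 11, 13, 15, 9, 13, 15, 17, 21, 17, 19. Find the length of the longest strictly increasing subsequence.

6

Let dp[i] be the length of the longest such subsequence ending at index i:
i:      1  2  3  4  5  6  7  8  9 10 11 12
a[i]:   7 11 11 13 15  9 13 15 17 21 17 19
dp:     1  2  2  3  4  2  3  4  5  6  5  6
Maximum dp value is 6.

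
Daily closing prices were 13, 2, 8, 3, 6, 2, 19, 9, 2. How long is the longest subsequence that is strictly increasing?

Track the smallest tail for each achievable length (strict):
13 → extends → [13]
2 → replaces 13 → [2]
8 → extends → [2, 8]
3 → replaces 8 → [2, 3]
6 → extends → [2, 3, 6]
2 → already a tail → [2, 3, 6]
19 → extends → [2, 3, 6, 19]
9 → replaces 19 → [2, 3, 6, 9]
2 → already a tail → [2, 3, 6, 9]
Four tails, so the longest strictly increasing subsequence has length 4 (e.g. 2, 3, 6, 19).

4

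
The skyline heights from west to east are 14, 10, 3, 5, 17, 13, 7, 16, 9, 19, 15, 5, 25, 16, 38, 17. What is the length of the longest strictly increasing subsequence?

7

Let dp[i] be the length of the longest such subsequence ending at index i:
i:      1  2  3  4  5  6  7  8  9 10 11 12 13 14 15 16
a[i]:  14 10  3  5 17 13  7 16  9 19 15  5 25 16 38 17
dp:     1  1  1  2  3  3  3  4  4  5  5  2  6  6  7  7
Maximum dp value is 7.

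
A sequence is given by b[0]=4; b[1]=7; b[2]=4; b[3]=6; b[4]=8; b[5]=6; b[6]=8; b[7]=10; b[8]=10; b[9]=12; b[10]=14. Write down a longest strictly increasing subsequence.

4, 7, 8, 10, 12, 14

Patience tails give the LIS length; then backtrack through the dp parents:
4 → extends → [4]
7 → extends → [4, 7]
4 → already a tail → [4, 7]
6 → replaces 7 → [4, 6]
8 → extends → [4, 6, 8]
6 → already a tail → [4, 6, 8]
8 → already a tail → [4, 6, 8]
10 → extends → [4, 6, 8, 10]
10 → already a tail → [4, 6, 8, 10]
12 → extends → [4, 6, 8, 10, 12]
14 → extends → [4, 6, 8, 10, 12, 14]
Length 6; one witness is 4, 7, 8, 10, 12, 14.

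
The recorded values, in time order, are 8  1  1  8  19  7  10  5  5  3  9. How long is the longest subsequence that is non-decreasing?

Track the smallest tail for each achievable length (allowing ties):
8 → extends → [8]
1 → replaces 8 → [1]
1 → extends → [1, 1]
8 → extends → [1, 1, 8]
19 → extends → [1, 1, 8, 19]
7 → replaces 8 → [1, 1, 7, 19]
10 → replaces 19 → [1, 1, 7, 10]
5 → replaces 7 → [1, 1, 5, 10]
5 → replaces 10 → [1, 1, 5, 5]
3 → replaces 5 → [1, 1, 3, 5]
9 → extends → [1, 1, 3, 5, 9]
Five tails, so the longest non-decreasing subsequence has length 5 (e.g. 1, 1, 5, 5, 9).

5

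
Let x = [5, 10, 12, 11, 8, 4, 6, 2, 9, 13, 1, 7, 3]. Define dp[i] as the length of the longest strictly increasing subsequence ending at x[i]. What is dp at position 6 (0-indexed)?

2

dp[i] = 1 + max{dp[j] : j<i, x[j]<x[i]} (or 1 if no such j):
i:      0  1  2  3  4  5  6  7  8  9 10 11 12
x[i]:   5 10 12 11  8  4  6  2  9 13  1  7  3
dp:     1  2  3  3  2  1  2  1  3  4  1  3  2
At index 6 the value is 2.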